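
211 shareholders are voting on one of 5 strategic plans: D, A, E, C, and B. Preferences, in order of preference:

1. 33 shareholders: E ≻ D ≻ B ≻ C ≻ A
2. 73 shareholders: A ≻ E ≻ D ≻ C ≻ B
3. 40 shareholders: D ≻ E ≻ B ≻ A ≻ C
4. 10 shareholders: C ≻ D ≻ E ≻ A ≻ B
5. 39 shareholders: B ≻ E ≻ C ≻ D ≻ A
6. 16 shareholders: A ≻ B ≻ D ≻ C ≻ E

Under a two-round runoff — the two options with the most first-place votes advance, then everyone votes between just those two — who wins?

D

Round 1 first-place votes: D 40, A 89, E 33, C 10, B 39.
A and D advance.
Runoff: A is preferred to D by 89 voters; D by 122.
D wins the runoff.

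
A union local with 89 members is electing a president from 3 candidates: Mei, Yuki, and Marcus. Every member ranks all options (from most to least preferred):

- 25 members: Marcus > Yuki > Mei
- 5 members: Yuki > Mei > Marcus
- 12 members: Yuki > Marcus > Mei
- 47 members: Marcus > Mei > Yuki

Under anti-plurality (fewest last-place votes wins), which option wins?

Last-place votes: Mei 37, Yuki 47, Marcus 5.
Marcus is ranked last by the fewest voters, so Marcus wins.

Marcus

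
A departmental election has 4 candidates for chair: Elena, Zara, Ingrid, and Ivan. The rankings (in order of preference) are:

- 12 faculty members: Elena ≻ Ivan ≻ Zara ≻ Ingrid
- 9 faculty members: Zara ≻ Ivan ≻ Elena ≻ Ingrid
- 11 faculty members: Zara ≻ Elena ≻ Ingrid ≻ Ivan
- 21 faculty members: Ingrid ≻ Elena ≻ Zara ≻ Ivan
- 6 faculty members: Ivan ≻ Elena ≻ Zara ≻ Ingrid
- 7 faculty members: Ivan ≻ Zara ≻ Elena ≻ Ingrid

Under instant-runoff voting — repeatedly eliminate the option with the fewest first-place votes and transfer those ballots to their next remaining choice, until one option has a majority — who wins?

Round 1: Elena 12, Zara 20, Ingrid 21, Ivan 13. Eliminate Elena.
Round 2: Zara 20, Ingrid 21, Ivan 25. Eliminate Zara.
Round 3: Ingrid 32, Ivan 34. Ivan has a majority.

Ivan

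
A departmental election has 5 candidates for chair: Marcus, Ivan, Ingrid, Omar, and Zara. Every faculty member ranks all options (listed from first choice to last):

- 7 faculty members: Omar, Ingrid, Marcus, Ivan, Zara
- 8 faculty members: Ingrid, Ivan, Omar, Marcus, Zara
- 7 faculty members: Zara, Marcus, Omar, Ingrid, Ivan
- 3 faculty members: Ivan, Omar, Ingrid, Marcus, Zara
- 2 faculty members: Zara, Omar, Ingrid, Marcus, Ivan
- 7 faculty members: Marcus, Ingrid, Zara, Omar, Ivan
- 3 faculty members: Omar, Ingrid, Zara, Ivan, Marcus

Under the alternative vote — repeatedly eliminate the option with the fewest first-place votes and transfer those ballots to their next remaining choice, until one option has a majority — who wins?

Round 1: Marcus 7, Ivan 3, Ingrid 8, Omar 10, Zara 9. Eliminate Ivan.
Round 2: Marcus 7, Ingrid 8, Omar 13, Zara 9. Eliminate Marcus.
Round 3: Ingrid 15, Omar 13, Zara 9. Eliminate Zara.
Round 4: Ingrid 15, Omar 22. Omar has a majority.

Omar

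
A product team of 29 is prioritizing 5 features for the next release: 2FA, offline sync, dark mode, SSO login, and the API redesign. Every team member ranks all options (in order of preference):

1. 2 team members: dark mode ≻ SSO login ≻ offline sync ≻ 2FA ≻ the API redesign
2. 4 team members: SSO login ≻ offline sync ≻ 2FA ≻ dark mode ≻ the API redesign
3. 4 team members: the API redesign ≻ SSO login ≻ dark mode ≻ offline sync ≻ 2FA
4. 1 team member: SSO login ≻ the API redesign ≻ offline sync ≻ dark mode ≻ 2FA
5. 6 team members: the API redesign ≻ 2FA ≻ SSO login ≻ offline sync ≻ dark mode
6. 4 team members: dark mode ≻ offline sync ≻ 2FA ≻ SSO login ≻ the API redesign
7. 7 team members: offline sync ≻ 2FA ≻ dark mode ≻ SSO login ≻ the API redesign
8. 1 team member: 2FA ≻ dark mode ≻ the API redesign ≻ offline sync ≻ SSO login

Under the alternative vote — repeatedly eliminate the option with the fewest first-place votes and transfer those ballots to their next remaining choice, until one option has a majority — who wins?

Round 1: 2FA 1, offline sync 7, dark mode 6, SSO login 5, the API redesign 10. Eliminate 2FA.
Round 2: offline sync 7, dark mode 7, SSO login 5, the API redesign 10. Eliminate SSO login.
Round 3: offline sync 11, dark mode 7, the API redesign 11. Eliminate dark mode.
Round 4: offline sync 17, the API redesign 12. Offline sync has a majority.

offline sync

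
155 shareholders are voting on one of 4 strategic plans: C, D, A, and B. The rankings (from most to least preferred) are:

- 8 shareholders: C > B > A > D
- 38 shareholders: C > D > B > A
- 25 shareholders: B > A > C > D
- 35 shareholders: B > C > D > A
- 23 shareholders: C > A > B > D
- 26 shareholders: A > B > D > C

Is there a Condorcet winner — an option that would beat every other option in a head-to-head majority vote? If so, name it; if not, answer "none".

B

B vs C: 86–69 for B.
B vs D: 117–38 for B.
B vs A: 106–49 for B.
B beats every other option head-to-head.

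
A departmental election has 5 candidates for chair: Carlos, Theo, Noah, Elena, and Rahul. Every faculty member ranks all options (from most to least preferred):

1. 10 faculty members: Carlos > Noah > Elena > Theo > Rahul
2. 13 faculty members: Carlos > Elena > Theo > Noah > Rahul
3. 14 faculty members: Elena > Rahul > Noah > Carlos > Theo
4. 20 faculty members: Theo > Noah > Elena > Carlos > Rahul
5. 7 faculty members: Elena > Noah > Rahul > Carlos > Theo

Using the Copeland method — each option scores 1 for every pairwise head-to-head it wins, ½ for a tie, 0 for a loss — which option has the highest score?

Carlos: beats Theo and Rahul; loses to Noah and Elena → score 2.
Theo: beats Noah and Rahul; loses to Carlos and Elena → score 2.
Noah: beats Carlos and Rahul; loses to Theo and Elena → score 2.
Elena: beats Carlos, Theo, Noah, and Rahul → score 4.
Rahul: loses to Carlos, Theo, Noah, and Elena → score 0.
Elena has the best pairwise record.

Elena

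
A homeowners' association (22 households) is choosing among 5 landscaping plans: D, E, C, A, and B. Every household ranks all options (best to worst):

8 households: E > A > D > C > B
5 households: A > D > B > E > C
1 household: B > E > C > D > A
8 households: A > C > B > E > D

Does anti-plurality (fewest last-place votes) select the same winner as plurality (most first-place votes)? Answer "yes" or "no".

no

Anti-plurality — last-place votes: D 8, E 0, C 5, A 1, B 8. Winner: E.
Plurality — first-place votes: D 0, E 8, C 0, A 13, B 1. Winner: A.
The two methods disagree.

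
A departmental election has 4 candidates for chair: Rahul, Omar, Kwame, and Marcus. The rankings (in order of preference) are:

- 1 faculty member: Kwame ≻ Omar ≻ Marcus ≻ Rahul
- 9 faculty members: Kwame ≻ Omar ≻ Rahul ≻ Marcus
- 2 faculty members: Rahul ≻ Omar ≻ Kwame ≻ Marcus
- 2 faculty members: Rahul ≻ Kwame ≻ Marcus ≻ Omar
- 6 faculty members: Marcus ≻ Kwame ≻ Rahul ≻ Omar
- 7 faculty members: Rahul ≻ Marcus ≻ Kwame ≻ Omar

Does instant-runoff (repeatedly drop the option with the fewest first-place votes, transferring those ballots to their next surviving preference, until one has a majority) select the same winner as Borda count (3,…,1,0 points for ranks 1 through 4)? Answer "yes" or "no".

Instant-runoff — R1 Rahul 11, Omar 0, Kwame 10, Marcus 6 (Omar out); R2 Rahul 11, Kwame 10, Marcus 6 (Marcus out); R3 Rahul 11, Kwame 16 (Kwame winner). Winner: Kwame.
Borda — scores: Rahul 48, Omar 24, Kwame 55, Marcus 35. Winner: Kwame.
The two methods agree.

yes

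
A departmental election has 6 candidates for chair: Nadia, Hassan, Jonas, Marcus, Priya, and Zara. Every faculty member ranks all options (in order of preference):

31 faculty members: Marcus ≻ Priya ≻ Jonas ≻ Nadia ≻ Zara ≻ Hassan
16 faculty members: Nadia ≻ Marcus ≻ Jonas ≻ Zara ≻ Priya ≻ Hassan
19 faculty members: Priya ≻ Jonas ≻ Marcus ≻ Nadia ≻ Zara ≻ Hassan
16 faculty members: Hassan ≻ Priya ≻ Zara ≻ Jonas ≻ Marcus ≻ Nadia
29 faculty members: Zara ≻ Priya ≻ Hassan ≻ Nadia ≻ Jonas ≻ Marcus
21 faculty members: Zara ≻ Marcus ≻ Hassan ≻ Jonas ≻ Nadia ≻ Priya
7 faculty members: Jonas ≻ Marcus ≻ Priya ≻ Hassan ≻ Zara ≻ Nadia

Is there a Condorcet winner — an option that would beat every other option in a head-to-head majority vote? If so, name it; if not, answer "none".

Checking pairwise contests:
Hassan beats Nadia 73–66.
Jonas beats Hassan 73–66.
Priya beats Jonas 95–44.
Jonas beats Marcus 71–68.
Marcus beats Priya 75–64.
Jonas beats Zara 73–66.
Every option loses at least one head-to-head, so there is no Condorcet winner.

none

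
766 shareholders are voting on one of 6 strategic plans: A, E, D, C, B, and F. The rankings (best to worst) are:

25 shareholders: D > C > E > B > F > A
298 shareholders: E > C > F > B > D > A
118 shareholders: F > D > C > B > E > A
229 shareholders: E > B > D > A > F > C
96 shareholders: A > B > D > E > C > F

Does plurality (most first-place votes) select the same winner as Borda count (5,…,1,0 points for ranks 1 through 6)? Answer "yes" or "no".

yes

Plurality — first-place votes: A 96, E 527, D 25, C 0, B 0, F 118. Winner: E.
Borda — scores: A 938, E 3020, D 1870, C 1742, B 2182, F 1738. Winner: E.
The two methods agree.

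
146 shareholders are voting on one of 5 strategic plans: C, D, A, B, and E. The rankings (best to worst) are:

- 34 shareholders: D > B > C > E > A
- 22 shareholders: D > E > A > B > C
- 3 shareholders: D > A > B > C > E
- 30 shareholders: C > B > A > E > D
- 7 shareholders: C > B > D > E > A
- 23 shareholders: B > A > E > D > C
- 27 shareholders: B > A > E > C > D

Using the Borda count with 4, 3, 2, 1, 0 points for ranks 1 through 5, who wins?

C: 34·2 + 22·0 + 3·1 + 30·4 + 7·4 + 23·0 + 27·1 = 246
D: 34·4 + 22·4 + 3·4 + 30·0 + 7·2 + 23·1 + 27·0 = 273
A: 34·0 + 22·2 + 3·3 + 30·2 + 7·0 + 23·3 + 27·3 = 263
B: 34·3 + 22·1 + 3·2 + 30·3 + 7·3 + 23·4 + 27·4 = 441
E: 34·1 + 22·3 + 3·0 + 30·1 + 7·1 + 23·2 + 27·2 = 237
B has the highest Borda score (441).

B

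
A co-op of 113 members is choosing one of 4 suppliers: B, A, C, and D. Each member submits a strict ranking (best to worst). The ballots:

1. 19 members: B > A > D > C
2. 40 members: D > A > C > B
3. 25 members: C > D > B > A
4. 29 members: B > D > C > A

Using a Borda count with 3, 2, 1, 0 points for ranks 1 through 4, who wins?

D

B: 19·3 + 40·0 + 25·1 + 29·3 = 169
A: 19·2 + 40·2 + 25·0 + 29·0 = 118
C: 19·0 + 40·1 + 25·3 + 29·1 = 144
D: 19·1 + 40·3 + 25·2 + 29·2 = 247
D has the highest Borda score (247).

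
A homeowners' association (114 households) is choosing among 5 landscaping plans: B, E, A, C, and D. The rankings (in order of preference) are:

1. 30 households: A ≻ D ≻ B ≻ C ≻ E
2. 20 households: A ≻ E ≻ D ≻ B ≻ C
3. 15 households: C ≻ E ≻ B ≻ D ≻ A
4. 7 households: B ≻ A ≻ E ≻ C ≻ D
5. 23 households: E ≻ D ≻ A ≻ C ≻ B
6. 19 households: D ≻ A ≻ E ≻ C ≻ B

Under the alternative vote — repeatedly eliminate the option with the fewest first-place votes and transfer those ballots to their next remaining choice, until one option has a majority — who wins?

Round 1: B 7, E 23, A 50, C 15, D 19. Eliminate B.
Round 2: E 23, A 57, C 15, D 19. Eliminate C.
Round 3: E 38, A 57, D 19. Eliminate D.
Round 4: E 38, A 76. A has a majority.

A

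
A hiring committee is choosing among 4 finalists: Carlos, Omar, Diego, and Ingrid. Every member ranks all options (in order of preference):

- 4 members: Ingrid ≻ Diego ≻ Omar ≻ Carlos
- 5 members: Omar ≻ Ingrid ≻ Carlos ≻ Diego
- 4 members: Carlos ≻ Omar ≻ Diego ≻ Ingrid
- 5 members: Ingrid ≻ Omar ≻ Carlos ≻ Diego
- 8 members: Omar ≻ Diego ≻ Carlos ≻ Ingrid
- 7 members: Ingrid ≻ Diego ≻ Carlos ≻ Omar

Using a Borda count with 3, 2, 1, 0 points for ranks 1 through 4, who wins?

Omar

Carlos: 4·0 + 5·1 + 4·3 + 5·1 + 8·1 + 7·1 = 37
Omar: 4·1 + 5·3 + 4·2 + 5·2 + 8·3 + 7·0 = 61
Diego: 4·2 + 5·0 + 4·1 + 5·0 + 8·2 + 7·2 = 42
Ingrid: 4·3 + 5·2 + 4·0 + 5·3 + 8·0 + 7·3 = 58
Omar has the highest Borda score (61).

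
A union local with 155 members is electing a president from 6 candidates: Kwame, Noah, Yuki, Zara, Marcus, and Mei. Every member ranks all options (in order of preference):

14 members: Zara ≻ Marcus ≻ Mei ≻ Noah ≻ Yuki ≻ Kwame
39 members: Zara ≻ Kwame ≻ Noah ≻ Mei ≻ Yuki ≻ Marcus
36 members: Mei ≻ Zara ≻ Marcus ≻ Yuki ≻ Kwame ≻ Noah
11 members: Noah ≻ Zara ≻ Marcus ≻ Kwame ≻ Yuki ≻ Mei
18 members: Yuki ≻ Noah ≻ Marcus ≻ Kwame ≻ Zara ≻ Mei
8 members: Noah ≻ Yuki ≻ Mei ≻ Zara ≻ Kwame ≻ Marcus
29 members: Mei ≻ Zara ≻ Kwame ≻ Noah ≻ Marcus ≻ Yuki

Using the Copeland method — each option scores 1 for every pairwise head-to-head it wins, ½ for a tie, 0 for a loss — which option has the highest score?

Kwame: beats Noah and Yuki; loses to Zara, Marcus, and Mei → score 2.
Noah: beats Yuki and Marcus; loses to Kwame, Zara, and Mei → score 2.
Yuki: loses to Kwame, Noah, Zara, Marcus, and Mei → score 0.
Zara: beats Kwame, Noah, Yuki, Marcus, and Mei → score 5.
Marcus: beats Kwame and Yuki; loses to Noah, Zara, and Mei → score 2.
Mei: beats Kwame, Noah, Yuki, and Marcus; loses to Zara → score 4.
Zara has the best pairwise record.

Zara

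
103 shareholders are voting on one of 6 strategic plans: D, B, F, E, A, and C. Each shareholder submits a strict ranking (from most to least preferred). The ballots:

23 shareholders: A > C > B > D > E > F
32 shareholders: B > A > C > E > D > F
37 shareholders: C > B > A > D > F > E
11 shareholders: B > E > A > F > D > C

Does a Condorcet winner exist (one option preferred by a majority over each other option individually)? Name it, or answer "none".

none

Checking pairwise contests:
B beats D 103–0.
C beats B 60–43.
D beats F 92–11.
D beats E 60–43.
B beats A 80–23.
A beats C 66–37.
Every option loses at least one head-to-head, so there is no Condorcet winner.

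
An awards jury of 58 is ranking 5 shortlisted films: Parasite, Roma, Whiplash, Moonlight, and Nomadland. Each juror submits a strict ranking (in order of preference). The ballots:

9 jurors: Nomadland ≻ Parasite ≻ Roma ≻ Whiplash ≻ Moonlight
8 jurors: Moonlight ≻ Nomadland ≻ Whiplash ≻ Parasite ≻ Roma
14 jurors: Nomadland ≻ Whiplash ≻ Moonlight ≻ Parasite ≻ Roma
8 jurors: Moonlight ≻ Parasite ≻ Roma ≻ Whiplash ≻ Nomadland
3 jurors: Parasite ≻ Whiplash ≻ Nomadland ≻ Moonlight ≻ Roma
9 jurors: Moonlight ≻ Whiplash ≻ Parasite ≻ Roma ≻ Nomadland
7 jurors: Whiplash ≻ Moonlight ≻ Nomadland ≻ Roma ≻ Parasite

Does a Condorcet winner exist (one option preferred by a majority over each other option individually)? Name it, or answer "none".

Checking pairwise contests:
Whiplash beats Parasite 38–20.
Parasite beats Roma 51–7.
Nomadland beats Whiplash 31–27.
Whiplash beats Moonlight 33–25.
Moonlight beats Nomadland 32–26.
Every option loses at least one head-to-head, so there is no Condorcet winner.

none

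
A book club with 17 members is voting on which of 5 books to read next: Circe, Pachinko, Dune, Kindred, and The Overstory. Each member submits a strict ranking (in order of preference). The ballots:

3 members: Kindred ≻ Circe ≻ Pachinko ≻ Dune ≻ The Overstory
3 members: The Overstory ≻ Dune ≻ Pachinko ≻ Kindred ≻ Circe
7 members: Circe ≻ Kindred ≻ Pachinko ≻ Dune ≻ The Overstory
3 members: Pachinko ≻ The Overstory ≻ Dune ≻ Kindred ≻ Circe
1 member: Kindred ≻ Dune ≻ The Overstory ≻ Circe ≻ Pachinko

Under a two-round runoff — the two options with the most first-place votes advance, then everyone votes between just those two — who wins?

Round 1 first-place votes: Circe 7, Pachinko 3, Dune 0, Kindred 4, The Overstory 3.
Circe and Kindred advance.
Runoff: Circe is preferred to Kindred by 7 voters; Kindred by 10.
Kindred wins the runoff.

Kindred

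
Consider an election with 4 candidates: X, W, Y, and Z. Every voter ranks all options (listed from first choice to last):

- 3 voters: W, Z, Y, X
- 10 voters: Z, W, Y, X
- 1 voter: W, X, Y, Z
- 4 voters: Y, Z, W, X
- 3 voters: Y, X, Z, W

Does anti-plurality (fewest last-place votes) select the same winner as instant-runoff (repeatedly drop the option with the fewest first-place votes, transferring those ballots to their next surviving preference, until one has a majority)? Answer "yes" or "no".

no

Anti-plurality — last-place votes: X 17, W 3, Y 0, Z 1. Winner: Y.
Instant-runoff — R1 X 0, W 4, Y 7, Z 10 (X out); R2 W 4, Y 7, Z 10 (W out); R3 Y 8, Z 13 (Z winner). Winner: Z.
The two methods disagree.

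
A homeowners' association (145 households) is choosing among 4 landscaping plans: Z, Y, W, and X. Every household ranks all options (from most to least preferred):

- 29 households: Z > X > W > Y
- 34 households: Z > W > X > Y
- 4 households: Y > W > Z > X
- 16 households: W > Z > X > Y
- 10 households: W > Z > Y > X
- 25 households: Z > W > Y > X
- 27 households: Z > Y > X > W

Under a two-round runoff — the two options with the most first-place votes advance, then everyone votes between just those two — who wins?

Round 1 first-place votes: Z 115, Y 4, W 26, X 0.
Z and W advance.
Runoff: Z is preferred to W by 115 voters; W by 30.
Z wins the runoff.

Z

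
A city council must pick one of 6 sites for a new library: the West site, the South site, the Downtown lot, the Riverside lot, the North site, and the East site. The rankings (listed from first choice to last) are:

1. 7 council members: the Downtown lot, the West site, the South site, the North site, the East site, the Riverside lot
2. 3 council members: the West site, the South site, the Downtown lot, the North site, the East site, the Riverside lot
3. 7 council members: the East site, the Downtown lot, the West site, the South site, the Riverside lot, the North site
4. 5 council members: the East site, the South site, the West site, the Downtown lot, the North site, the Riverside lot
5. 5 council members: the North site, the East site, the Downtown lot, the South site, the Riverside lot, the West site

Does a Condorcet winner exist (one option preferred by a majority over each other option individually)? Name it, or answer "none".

none

Checking pairwise contests:
the Downtown lot beats the West site 19–8.
the West site beats the South site 17–10.
the East site beats the Downtown lot 17–10.
the West site beats the Riverside lot 22–5.
the West site beats the North site 22–5.
the North site beats the East site 15–12.
Every option loses at least one head-to-head, so there is no Condorcet winner.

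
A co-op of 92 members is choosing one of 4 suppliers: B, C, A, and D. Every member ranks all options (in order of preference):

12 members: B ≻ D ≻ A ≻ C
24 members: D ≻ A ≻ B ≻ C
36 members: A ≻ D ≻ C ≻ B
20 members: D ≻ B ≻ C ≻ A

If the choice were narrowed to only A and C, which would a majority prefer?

Voters preferring A to C: 72; preferring C to A: 20.
A wins the head-to-head.

A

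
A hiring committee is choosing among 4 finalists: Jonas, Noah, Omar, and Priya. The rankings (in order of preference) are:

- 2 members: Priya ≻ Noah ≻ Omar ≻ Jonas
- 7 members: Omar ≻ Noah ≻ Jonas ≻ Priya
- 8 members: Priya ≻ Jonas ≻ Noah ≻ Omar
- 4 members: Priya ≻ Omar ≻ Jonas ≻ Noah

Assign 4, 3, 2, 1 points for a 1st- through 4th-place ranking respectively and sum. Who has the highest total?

Jonas: 2·1 + 7·2 + 8·3 + 4·2 = 48
Noah: 2·3 + 7·3 + 8·2 + 4·1 = 47
Omar: 2·2 + 7·4 + 8·1 + 4·3 = 52
Priya: 2·4 + 7·1 + 8·4 + 4·4 = 63
Priya has the highest Borda score (63).

Priya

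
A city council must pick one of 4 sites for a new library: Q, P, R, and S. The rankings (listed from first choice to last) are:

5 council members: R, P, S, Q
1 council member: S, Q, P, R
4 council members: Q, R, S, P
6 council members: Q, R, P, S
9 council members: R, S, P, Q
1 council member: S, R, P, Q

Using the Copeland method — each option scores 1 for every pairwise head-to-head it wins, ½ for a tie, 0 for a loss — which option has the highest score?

R

Q: loses to P, R, and S → score 0.
P: beats Q; loses to R and S → score 1.
R: beats Q, P, and S → score 3.
S: beats Q and P; loses to R → score 2.
R has the best pairwise record.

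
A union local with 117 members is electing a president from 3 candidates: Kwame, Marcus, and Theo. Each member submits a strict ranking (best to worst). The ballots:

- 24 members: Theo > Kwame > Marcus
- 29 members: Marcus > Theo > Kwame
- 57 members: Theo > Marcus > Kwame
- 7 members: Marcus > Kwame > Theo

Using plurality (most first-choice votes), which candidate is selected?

Theo

First-place votes: Kwame 0, Marcus 36, Theo 81.
Theo has the most first-place votes.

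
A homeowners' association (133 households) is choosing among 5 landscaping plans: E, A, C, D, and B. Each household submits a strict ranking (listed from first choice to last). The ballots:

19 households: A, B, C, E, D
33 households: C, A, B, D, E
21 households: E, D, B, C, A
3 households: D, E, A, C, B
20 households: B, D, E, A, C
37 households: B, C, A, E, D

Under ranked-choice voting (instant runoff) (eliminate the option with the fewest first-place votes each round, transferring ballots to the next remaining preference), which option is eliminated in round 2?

A

Round 1: E 21, A 19, C 33, D 3, B 57. Eliminate D.
Round 2: E 24, A 19, C 33, B 57. Eliminate A.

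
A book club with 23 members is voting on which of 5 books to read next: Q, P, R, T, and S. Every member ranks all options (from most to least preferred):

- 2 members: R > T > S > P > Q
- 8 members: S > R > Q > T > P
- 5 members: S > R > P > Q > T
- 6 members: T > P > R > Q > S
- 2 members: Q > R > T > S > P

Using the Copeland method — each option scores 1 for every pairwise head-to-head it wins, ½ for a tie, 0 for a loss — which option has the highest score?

Q: beats T; loses to P, R, and S → score 1.
P: beats Q; loses to R, T, and S → score 1.
R: beats Q, P, and T; loses to S → score 3.
T: beats P; loses to Q, R, and S → score 1.
S: beats Q, P, R, and T → score 4.
S has the best pairwise record.

S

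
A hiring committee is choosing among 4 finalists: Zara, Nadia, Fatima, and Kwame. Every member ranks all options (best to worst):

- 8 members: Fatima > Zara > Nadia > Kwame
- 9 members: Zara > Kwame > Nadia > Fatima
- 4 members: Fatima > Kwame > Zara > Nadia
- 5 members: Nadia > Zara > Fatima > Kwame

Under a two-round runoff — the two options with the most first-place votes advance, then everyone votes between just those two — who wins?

Round 1 first-place votes: Zara 9, Nadia 5, Fatima 12, Kwame 0.
Fatima and Zara advance.
Runoff: Fatima is preferred to Zara by 12 voters; Zara by 14.
Zara wins the runoff.

Zara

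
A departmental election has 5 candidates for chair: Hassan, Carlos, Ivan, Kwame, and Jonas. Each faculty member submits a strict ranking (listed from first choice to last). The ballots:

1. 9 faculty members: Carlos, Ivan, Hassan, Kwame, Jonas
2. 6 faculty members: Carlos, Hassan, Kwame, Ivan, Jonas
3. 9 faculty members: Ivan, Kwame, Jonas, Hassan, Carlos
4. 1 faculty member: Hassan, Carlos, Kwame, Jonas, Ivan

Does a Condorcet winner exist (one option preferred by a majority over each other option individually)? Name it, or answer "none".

Carlos vs Hassan: 15–10 for Carlos.
Carlos vs Ivan: 16–9 for Carlos.
Carlos vs Kwame: 16–9 for Carlos.
Carlos vs Jonas: 16–9 for Carlos.
Carlos beats every other option head-to-head.

Carlos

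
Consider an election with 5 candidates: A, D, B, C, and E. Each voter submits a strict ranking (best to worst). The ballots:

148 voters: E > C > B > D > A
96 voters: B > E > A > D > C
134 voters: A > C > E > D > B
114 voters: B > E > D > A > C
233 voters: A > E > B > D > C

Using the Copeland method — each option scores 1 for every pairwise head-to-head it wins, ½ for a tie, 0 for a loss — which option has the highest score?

A

A: beats D, B, C, and E → score 4.
D: beats C; loses to A, B, and E → score 1.
B: beats D and C; loses to A and E → score 2.
C: loses to A, D, B, and E → score 0.
E: beats D, B, and C; loses to A → score 3.
A has the best pairwise record.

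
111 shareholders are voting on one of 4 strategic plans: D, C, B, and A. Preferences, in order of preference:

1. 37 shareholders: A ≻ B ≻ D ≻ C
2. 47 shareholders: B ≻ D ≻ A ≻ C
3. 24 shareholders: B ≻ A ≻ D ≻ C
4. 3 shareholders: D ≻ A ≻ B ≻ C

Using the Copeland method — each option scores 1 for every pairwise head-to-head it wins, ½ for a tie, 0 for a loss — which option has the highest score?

D: beats C; loses to B and A → score 1.
C: loses to D, B, and A → score 0.
B: beats D, C, and A → score 3.
A: beats D and C; loses to B → score 2.
B has the best pairwise record.

B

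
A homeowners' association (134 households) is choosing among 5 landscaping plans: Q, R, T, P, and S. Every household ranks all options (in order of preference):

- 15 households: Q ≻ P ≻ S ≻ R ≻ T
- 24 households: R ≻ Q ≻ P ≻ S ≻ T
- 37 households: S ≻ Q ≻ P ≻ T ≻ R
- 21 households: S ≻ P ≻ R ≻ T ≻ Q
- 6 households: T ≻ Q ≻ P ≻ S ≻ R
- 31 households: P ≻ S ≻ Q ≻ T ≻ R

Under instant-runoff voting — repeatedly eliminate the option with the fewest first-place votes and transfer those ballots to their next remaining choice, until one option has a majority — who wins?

P

Round 1: Q 15, R 24, T 6, P 31, S 58. Eliminate T.
Round 2: Q 21, R 24, P 31, S 58. Eliminate Q.
Round 3: R 24, P 52, S 58. Eliminate R.
Round 4: P 76, S 58. P has a majority.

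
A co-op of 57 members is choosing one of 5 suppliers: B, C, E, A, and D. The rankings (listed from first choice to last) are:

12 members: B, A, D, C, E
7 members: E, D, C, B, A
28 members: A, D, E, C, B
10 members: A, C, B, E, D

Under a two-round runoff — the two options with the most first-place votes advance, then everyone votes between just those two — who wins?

Round 1 first-place votes: B 12, C 0, E 7, A 38, D 0.
A and B advance.
Runoff: A is preferred to B by 38 voters; B by 19.
A wins the runoff.

A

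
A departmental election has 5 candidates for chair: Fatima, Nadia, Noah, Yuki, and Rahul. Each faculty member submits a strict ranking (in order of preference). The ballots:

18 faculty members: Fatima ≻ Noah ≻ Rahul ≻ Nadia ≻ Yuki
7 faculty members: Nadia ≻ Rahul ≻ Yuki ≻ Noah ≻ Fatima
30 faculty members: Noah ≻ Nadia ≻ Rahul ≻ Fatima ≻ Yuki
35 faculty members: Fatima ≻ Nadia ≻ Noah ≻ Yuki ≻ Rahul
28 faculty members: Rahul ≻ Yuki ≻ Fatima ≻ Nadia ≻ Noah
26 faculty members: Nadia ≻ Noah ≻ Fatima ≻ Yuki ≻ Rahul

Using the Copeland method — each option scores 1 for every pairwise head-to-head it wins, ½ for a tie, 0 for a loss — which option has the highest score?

Fatima: beats Nadia, Noah, Yuki, and Rahul → score 4.
Nadia: beats Noah, Yuki, and Rahul; loses to Fatima → score 3.
Noah: beats Yuki and Rahul; loses to Fatima and Nadia → score 2.
Yuki: loses to Fatima, Nadia, Noah, and Rahul → score 0.
Rahul: beats Yuki; loses to Fatima, Nadia, and Noah → score 1.
Fatima has the best pairwise record.

Fatima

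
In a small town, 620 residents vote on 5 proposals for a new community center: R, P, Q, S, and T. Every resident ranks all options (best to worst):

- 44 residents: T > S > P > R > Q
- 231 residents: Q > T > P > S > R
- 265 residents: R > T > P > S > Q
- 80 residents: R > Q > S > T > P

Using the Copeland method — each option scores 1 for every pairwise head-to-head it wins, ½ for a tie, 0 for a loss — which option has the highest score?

R

R: beats P, Q, S, and T → score 4.
P: beats S; loses to R, Q, and T → score 1.
Q: beats P, S, and T; loses to R → score 3.
S: loses to R, P, Q, and T → score 0.
T: beats P and S; loses to R and Q → score 2.
R has the best pairwise record.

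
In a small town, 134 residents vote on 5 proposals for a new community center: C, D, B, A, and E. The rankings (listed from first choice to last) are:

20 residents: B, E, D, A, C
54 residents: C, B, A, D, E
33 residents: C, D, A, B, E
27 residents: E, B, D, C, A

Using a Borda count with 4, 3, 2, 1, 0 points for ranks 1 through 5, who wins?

C: 20·0 + 54·4 + 33·4 + 27·1 = 375
D: 20·2 + 54·1 + 33·3 + 27·2 = 247
B: 20·4 + 54·3 + 33·1 + 27·3 = 356
A: 20·1 + 54·2 + 33·2 + 27·0 = 194
E: 20·3 + 54·0 + 33·0 + 27·4 = 168
C has the highest Borda score (375).

C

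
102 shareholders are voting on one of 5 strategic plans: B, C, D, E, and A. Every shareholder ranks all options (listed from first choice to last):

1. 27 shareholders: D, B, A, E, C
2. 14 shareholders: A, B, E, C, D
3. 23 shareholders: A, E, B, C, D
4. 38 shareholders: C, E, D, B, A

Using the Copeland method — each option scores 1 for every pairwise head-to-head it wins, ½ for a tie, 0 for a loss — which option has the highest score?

B: beats C and A; loses to D and E → score 2.
C: beats D; loses to B, E, and A → score 1.
D: beats B and A; loses to C and E → score 2.
E: beats B, C, and D; loses to A → score 3.
A: beats C and E; loses to B and D → score 2.
E has the best pairwise record.

E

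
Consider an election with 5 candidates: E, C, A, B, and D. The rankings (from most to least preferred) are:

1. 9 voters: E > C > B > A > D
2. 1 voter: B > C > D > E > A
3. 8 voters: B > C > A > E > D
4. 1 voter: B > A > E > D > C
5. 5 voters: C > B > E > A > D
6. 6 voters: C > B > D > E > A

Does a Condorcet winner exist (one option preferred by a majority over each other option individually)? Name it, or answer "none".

C vs E: 20–10 for C.
C vs A: 29–1 for C.
C vs B: 20–10 for C.
C vs D: 29–1 for C.
C beats every other option head-to-head.

C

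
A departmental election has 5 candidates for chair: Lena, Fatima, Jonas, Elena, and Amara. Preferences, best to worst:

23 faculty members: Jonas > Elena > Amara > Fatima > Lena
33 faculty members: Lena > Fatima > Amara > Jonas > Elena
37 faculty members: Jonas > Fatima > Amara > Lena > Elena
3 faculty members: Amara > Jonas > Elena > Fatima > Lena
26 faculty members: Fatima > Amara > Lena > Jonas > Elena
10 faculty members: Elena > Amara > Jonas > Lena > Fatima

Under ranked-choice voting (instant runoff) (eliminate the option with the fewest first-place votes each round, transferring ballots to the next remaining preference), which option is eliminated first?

Amara

Round 1: Lena 33, Fatima 26, Jonas 60, Elena 10, Amara 3. Eliminate Amara.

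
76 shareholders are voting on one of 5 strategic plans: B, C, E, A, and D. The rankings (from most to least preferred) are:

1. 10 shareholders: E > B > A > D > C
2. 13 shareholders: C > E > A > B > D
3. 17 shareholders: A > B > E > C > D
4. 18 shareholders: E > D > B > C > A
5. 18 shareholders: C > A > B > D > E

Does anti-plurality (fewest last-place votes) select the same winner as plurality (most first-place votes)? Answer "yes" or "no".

Anti-plurality — last-place votes: B 0, C 10, E 18, A 18, D 30. Winner: B.
Plurality — first-place votes: B 0, C 31, E 28, A 17, D 0. Winner: C.
The two methods disagree.

no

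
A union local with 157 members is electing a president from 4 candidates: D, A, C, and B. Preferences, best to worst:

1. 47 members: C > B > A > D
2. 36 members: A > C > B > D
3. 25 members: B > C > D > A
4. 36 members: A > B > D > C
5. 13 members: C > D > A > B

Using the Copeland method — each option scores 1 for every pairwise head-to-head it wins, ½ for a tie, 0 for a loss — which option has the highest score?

D: loses to A, C, and B → score 0.
A: beats D and B; loses to C → score 2.
C: beats D, A, and B → score 3.
B: beats D; loses to A and C → score 1.
C has the best pairwise record.

C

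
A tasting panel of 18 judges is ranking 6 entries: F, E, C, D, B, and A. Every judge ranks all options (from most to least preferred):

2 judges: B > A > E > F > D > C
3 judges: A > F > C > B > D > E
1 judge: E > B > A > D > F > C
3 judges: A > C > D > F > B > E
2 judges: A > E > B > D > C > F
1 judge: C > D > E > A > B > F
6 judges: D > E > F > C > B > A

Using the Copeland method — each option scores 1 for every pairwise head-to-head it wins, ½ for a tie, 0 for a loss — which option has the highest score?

A

F: beats C and B; loses to E, D, and A → score 2.
E: beats F, C, and B; loses to D and A → score 3.
C: beats B; loses to F, E, D, and A → score 1.
D: beats F, E, C, and B; loses to A → score 4.
B: ties A; loses to F, E, C, and D → score 0.5.
A: beats F, E, C, and D; ties B → score 4.5.
A has the best pairwise record.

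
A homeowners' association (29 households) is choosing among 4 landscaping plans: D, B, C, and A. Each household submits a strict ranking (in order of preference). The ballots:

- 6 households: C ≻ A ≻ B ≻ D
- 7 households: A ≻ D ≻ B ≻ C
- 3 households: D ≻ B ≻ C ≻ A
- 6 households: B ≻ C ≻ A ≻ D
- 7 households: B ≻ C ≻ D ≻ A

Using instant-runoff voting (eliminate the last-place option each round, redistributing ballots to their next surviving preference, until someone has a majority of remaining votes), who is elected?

Round 1: D 3, B 13, C 6, A 7. Eliminate D.
Round 2: B 16, C 6, A 7. B has a majority.

B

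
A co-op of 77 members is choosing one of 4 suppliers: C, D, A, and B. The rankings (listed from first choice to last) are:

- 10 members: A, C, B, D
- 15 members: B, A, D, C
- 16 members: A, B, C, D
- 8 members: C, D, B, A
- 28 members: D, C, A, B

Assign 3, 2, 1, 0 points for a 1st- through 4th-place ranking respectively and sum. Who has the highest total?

C: 10·2 + 15·0 + 16·1 + 8·3 + 28·2 = 116
D: 10·0 + 15·1 + 16·0 + 8·2 + 28·3 = 115
A: 10·3 + 15·2 + 16·3 + 8·0 + 28·1 = 136
B: 10·1 + 15·3 + 16·2 + 8·1 + 28·0 = 95
A has the highest Borda score (136).

A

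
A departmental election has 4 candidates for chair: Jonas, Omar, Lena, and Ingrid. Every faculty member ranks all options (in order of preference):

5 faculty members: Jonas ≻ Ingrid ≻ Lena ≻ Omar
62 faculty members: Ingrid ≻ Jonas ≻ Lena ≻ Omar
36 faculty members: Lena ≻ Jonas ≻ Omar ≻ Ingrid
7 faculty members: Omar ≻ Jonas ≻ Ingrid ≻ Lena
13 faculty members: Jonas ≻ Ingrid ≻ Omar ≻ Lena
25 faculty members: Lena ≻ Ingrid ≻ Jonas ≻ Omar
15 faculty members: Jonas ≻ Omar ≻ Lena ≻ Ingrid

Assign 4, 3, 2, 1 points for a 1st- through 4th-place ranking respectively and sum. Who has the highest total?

Jonas: 5·4 + 62·3 + 36·3 + 7·3 + 13·4 + 25·2 + 15·4 = 497
Omar: 5·1 + 62·1 + 36·2 + 7·4 + 13·2 + 25·1 + 15·3 = 263
Lena: 5·2 + 62·2 + 36·4 + 7·1 + 13·1 + 25·4 + 15·2 = 428
Ingrid: 5·3 + 62·4 + 36·1 + 7·2 + 13·3 + 25·3 + 15·1 = 442
Jonas has the highest Borda score (497).

Jonas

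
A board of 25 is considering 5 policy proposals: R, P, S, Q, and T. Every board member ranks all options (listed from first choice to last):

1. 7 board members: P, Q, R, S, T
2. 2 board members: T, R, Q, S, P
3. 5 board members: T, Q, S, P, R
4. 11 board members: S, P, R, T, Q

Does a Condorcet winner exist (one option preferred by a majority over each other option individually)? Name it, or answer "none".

Checking pairwise contests:
P beats R 23–2.
S beats P 18–7.
Q beats S 14–11.
R beats Q 13–12.
R beats T 18–7.
Every option loses at least one head-to-head, so there is no Condorcet winner.

none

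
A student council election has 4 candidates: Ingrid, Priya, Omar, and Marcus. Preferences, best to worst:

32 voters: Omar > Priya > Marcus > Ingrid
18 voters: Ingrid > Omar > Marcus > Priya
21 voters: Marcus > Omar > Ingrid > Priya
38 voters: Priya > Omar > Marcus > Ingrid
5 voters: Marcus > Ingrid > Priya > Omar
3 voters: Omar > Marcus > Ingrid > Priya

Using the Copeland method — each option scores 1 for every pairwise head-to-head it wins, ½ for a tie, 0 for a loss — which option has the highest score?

Omar

Ingrid: loses to Priya, Omar, and Marcus → score 0.
Priya: beats Ingrid and Marcus; loses to Omar → score 2.
Omar: beats Ingrid, Priya, and Marcus → score 3.
Marcus: beats Ingrid; loses to Priya and Omar → score 1.
Omar has the best pairwise record.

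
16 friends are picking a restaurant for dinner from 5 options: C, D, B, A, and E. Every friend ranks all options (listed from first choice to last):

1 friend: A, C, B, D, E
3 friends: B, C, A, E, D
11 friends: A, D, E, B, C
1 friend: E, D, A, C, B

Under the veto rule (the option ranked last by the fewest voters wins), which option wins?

Last-place votes: C 11, D 3, B 1, A 0, E 1.
A is ranked last by the fewest voters, so A wins.

A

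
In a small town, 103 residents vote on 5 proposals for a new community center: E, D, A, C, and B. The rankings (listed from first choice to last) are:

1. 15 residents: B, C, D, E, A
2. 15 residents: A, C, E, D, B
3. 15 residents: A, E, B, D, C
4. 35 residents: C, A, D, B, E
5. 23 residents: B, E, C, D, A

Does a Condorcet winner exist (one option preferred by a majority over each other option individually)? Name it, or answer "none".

Checking pairwise contests:
A beats E 65–38.
E beats D 53–50.
C beats A 73–30.
B beats C 53–50.
A beats B 65–38.
Every option loses at least one head-to-head, so there is no Condorcet winner.

none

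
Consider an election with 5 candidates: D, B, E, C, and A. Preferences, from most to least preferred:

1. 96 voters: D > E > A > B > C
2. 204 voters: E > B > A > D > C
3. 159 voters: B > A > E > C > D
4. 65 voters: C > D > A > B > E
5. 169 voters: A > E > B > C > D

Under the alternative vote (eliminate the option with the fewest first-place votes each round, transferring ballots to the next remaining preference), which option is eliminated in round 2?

Round 1: D 96, B 159, E 204, C 65, A 169. Eliminate C.
Round 2: D 161, B 159, E 204, A 169. Eliminate B.

B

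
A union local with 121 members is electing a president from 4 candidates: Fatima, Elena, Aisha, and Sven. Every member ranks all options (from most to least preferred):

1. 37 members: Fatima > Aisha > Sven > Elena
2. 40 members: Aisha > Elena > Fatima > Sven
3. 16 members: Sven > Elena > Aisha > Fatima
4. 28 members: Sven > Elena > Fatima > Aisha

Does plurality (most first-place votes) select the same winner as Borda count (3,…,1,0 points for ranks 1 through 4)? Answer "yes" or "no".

Plurality — first-place votes: Fatima 37, Elena 0, Aisha 40, Sven 44. Winner: Sven.
Borda — scores: Fatima 179, Elena 168, Aisha 210, Sven 169. Winner: Aisha.
The two methods disagree.

no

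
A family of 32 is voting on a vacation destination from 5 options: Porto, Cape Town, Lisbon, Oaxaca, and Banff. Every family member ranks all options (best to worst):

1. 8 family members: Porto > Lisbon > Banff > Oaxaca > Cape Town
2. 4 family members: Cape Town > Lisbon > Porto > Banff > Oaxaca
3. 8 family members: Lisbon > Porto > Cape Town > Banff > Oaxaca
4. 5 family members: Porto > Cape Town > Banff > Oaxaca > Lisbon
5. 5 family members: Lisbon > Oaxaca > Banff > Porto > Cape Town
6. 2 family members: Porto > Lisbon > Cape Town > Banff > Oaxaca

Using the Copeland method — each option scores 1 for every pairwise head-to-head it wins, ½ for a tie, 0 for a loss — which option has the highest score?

Lisbon

Porto: beats Cape Town, Oaxaca, and Banff; loses to Lisbon → score 3.
Cape Town: beats Oaxaca and Banff; loses to Porto and Lisbon → score 2.
Lisbon: beats Porto, Cape Town, Oaxaca, and Banff → score 4.
Oaxaca: loses to Porto, Cape Town, Lisbon, and Banff → score 0.
Banff: beats Oaxaca; loses to Porto, Cape Town, and Lisbon → score 1.
Lisbon has the best pairwise record.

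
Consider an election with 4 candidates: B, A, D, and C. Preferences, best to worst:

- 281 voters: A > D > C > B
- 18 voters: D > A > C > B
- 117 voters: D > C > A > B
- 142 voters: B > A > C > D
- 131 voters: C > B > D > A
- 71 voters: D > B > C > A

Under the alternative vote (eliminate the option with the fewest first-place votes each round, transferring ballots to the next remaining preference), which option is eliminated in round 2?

D

Round 1: B 142, A 281, D 206, C 131. Eliminate C.
Round 2: B 273, A 281, D 206. Eliminate D.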